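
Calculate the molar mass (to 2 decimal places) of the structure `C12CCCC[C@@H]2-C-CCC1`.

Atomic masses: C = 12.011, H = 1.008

138.25

Molecular formula: C10H18.
M = 10×12.011 + 18×1.008 = 138.25 g/mol.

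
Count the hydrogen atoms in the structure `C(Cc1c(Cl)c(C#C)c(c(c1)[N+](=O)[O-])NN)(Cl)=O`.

Hydrogens are implicit in SMILES; fill each atom to its normal valence:
  5 × C (aromatic): no H
  2 × C: no H
  2 × Cl: no H
  2 × O: no H
  1 × C: 2 H
  1 × C (aromatic): 1 H
  1 × C: 1 H
  1 × N: 2 H
  1 × N: 1 H
  1 × N (charge +1): no H
  1 × O (charge -1): no H
  Total hydrogens = 7.

7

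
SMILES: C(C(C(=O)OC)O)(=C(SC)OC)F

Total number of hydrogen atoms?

Hydrogens are implicit in SMILES; fill each atom to its normal valence:
  3 × C: 3 H each → 9
  3 × C: no H
  3 × O: no H
  1 × C: 1 H
  1 × F: no H
  1 × O: 1 H
  1 × S: no H
  Total hydrogens = 11.

11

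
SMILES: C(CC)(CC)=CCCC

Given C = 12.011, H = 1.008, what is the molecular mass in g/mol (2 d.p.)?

Molecular formula: C9H18.
M = 9×12.011 + 18×1.008 = 126.24 g/mol.

126.24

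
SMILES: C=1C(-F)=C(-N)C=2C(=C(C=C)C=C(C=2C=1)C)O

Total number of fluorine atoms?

The symbol for fluorine appears 1 time in the SMILES.

1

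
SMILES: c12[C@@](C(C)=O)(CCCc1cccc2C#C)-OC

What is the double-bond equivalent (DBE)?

8

Molecular formula from the SMILES: C15H16O2.
DoU = (2C + 2 + N − H − X)/2 = (2·15 + 2 + 0 − 16 − 0)/2 = 16/2 = 8.
(Structurally: 2 ring(s) + 6 π bond(s) = 8.)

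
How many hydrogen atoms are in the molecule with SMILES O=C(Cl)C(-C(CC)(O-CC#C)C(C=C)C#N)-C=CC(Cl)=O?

Hydrogens are implicit in SMILES; fill each atom to its normal valence:
  6 × C: 1 H each → 6
  5 × C: no H
  3 × C: 2 H each → 6
  3 × O: no H
  2 × Cl: no H
  1 × C: 3 H
  1 × N: no H
  Total hydrogens = 15.

15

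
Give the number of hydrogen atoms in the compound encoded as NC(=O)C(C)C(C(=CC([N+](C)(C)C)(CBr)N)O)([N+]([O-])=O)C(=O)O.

Hydrogens are implicit in SMILES; fill each atom to its normal valence:
  5 × C: no H
  4 × C: 3 H each → 12
  3 × O: no H
  2 × C: 1 H each → 2
  2 × N: 2 H each → 4
  2 × N (charge +1): no H
  2 × O: 1 H each → 2
  1 × Br: no H
  1 × C: 2 H
  1 × O (charge -1): no H
  Total hydrogens = 22.

22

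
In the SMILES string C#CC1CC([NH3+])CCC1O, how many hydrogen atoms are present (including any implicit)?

14

Hydrogens are implicit in SMILES; fill each atom to its normal valence:
  4 × C: 1 H each → 4
  3 × C: 2 H each → 6
  1 × C: no H
  1 × N (charge +1): 3 H
  1 × O: 1 H
  Total hydrogens = 14.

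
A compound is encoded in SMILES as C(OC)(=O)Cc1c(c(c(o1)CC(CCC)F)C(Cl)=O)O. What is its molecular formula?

C13H16ClFO5

Heavy atoms from the SMILES: 13 C, 1 Cl, 1 F, 5 O.
Implicit hydrogens by atom environment:
  4 × C: 2 H each → 8
  4 × C (aromatic): no H
  3 × O: no H
  2 × C: 3 H each → 6
  2 × C: no H
  1 × C: 1 H
  1 × Cl: no H
  1 × F: no H
  1 × O: 1 H
  1 × O (aromatic): no H
  Total hydrogens = 16.
Molecular formula: C13H16ClFO5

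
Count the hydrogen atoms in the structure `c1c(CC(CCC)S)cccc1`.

16

Hydrogens are implicit in SMILES; fill each atom to its normal valence:
  5 × C (aromatic): 1 H each → 5
  3 × C: 2 H each → 6
  1 × C: 3 H
  1 × C: 1 H
  1 × C (aromatic): no H
  1 × S: 1 H
  Total hydrogens = 16.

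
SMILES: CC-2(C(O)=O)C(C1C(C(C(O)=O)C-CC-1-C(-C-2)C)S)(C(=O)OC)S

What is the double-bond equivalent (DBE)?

Molecular formula from the SMILES: C16H24O6S2.
DoU = (2C + 2 + N − H − X)/2 = (2·16 + 2 + 0 − 24 − 0)/2 = 10/2 = 5.
(Structurally: 2 ring(s) + 3 π bond(s) = 5.)

5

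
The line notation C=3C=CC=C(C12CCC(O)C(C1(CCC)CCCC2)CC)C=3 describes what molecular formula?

C21H32O

Heavy atoms from the SMILES: 21 C, 1 O.
Implicit hydrogens by atom environment:
  9 × C: 2 H each → 18
  5 × C (aromatic): 1 H each → 5
  2 × C: 3 H each → 6
  2 × C: 1 H each → 2
  2 × C: no H
  1 × C (aromatic): no H
  1 × O: 1 H
  Total hydrogens = 32.
Molecular formula: C21H32O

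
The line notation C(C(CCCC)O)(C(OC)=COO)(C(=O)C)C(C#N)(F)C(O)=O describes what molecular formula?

Heavy atoms from the SMILES: 14 C, 1 F, 1 N, 7 O.
Implicit hydrogens by atom environment:
  6 × C: no H
  4 × O: no H
  3 × C: 3 H each → 9
  3 × C: 2 H each → 6
  3 × O: 1 H each → 3
  2 × C: 1 H each → 2
  1 × F: no H
  1 × N: no H
  Total hydrogens = 20.
Molecular formula: C14H20FNO7

C14H20FNO7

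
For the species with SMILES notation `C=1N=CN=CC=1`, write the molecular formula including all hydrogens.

C4H4N2

Heavy atoms from the SMILES: 4 C, 2 N.
Implicit hydrogens by atom environment:
  4 × C (aromatic): 1 H each → 4
  2 × N (aromatic): no H
  Total hydrogens = 4.
Molecular formula: C4H4N2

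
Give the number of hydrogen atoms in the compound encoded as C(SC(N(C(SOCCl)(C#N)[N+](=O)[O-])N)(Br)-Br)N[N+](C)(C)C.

Hydrogens are implicit in SMILES; fill each atom to its normal valence:
  3 × C: 3 H each → 9
  3 × C: no H
  2 × Br: no H
  2 × C: 2 H each → 4
  2 × N: no H
  2 × N (charge +1): no H
  2 × O: no H
  2 × S: no H
  1 × Cl: no H
  1 × N: 2 H
  1 × N: 1 H
  1 × O (charge -1): no H
  Total hydrogens = 16.

16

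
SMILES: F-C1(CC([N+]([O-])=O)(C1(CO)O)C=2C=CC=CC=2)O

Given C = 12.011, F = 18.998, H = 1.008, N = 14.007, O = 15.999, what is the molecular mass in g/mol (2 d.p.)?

Molecular formula: C11H12FNO5.
M = 11×12.011 + 1×18.998 + 12×1.008 + 1×14.007 + 5×15.999 = 257.22 g/mol.

257.22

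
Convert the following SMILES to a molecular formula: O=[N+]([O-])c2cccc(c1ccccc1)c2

C12H9NO2

Heavy atoms from the SMILES: 12 C, 1 N, 2 O.
Implicit hydrogens by atom environment:
  9 × C (aromatic): 1 H each → 9
  3 × C (aromatic): no H
  1 × N (charge +1): no H
  1 × O: no H
  1 × O (charge -1): no H
  Total hydrogens = 9.
Molecular formula: C12H9NO2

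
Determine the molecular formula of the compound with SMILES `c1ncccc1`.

C5H5N

Heavy atoms from the SMILES: 5 C, 1 N.
Implicit hydrogens by atom environment:
  5 × C (aromatic): 1 H each → 5
  1 × N (aromatic): no H
  Total hydrogens = 5.
Molecular formula: C5H5N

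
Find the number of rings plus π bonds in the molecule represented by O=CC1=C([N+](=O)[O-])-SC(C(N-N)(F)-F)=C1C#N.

Molecular formula from the SMILES: C7H4F2N4O3S.
DoU = (2C + 2 + N − H − X)/2 = (2·7 + 2 + 4 − 4 − 2)/2 = 14/2 = 7.
(Structurally: 1 ring(s) + 6 π bond(s) = 7.)

7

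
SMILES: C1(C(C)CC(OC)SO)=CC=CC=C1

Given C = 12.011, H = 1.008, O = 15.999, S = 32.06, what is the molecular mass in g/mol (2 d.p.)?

Molecular formula: C11H16O2S.
M = 11×12.011 + 16×1.008 + 2×15.999 + 1×32.06 = 212.31 g/mol.

212.31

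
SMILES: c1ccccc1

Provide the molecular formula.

C6H6

Heavy atoms from the SMILES: 6 C.
Implicit hydrogens by atom environment:
  6 × C (aromatic): 1 H each → 6
  Total hydrogens = 6.
Molecular formula: C6H6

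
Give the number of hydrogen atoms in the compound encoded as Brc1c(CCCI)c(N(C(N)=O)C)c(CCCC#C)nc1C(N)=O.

Hydrogens are implicit in SMILES; fill each atom to its normal valence:
  6 × C: 2 H each → 12
  5 × C (aromatic): no H
  3 × C: no H
  2 × N: 2 H each → 4
  2 × O: no H
  1 × Br: no H
  1 × C: 3 H
  1 × C: 1 H
  1 × I: no H
  1 × N (aromatic): no H
  1 × N: no H
  Total hydrogens = 20.

20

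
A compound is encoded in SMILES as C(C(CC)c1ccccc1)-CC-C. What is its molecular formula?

Heavy atoms from the SMILES: 13 C.
Implicit hydrogens by atom environment:
  5 × C (aromatic): 1 H each → 5
  4 × C: 2 H each → 8
  2 × C: 3 H each → 6
  1 × C: 1 H
  1 × C (aromatic): no H
  Total hydrogens = 20.
Molecular formula: C13H20

C13H20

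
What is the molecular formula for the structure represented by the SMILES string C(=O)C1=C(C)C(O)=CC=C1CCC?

C11H14O2

Heavy atoms from the SMILES: 11 C, 2 O.
Implicit hydrogens by atom environment:
  4 × C (aromatic): no H
  2 × C: 3 H each → 6
  2 × C: 2 H each → 4
  2 × C (aromatic): 1 H each → 2
  1 × C: 1 H
  1 × O: 1 H
  1 × O: no H
  Total hydrogens = 14.
Molecular formula: C11H14O2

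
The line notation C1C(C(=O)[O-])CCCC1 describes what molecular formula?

C7H11O2-

Heavy atoms from the SMILES: 7 C, 2 O.
Implicit hydrogens by atom environment:
  5 × C: 2 H each → 10
  1 × C: 1 H
  1 × C: no H
  1 × O: no H
  1 × O (charge -1): no H
  Total hydrogens = 11.
Net charge -1.
Molecular formula: C7H11O2-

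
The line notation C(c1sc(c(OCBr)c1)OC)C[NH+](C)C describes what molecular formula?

Heavy atoms from the SMILES: 1 Br, 10 C, 1 N, 2 O, 1 S.
Implicit hydrogens by atom environment:
  3 × C: 3 H each → 9
  3 × C: 2 H each → 6
  3 × C (aromatic): no H
  2 × O: no H
  1 × Br: no H
  1 × C (aromatic): 1 H
  1 × N (charge +1): 1 H
  1 × S (aromatic): no H
  Total hydrogens = 17.
Net charge +1.
Molecular formula: C10H17BrNO2S+

C10H17BrNO2S+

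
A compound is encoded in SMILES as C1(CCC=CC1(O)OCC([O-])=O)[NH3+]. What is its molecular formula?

Heavy atoms from the SMILES: 8 C, 1 N, 4 O.
Implicit hydrogens by atom environment:
  3 × C: 2 H each → 6
  3 × C: 1 H each → 3
  2 × C: no H
  2 × O: no H
  1 × N (charge +1): 3 H
  1 × O: 1 H
  1 × O (charge -1): no H
  Total hydrogens = 13.
Molecular formula: C8H13NO4

C8H13NO4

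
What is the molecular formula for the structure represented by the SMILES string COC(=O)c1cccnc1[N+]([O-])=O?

C7H6N2O4

Heavy atoms from the SMILES: 7 C, 2 N, 4 O.
Implicit hydrogens by atom environment:
  3 × C (aromatic): 1 H each → 3
  3 × O: no H
  2 × C (aromatic): no H
  1 × C: 3 H
  1 × C: no H
  1 × N (aromatic): no H
  1 × N (charge +1): no H
  1 × O (charge -1): no H
  Total hydrogens = 6.
Molecular formula: C7H6N2O4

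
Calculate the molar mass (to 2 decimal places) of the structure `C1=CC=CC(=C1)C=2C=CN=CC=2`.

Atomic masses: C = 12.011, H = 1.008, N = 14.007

Molecular formula: C11H9N.
M = 11×12.011 + 9×1.008 + 1×14.007 = 155.20 g/mol.

155.20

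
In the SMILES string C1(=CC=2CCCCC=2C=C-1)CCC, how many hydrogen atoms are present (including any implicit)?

18

Hydrogens are implicit in SMILES; fill each atom to its normal valence:
  6 × C: 2 H each → 12
  3 × C (aromatic): 1 H each → 3
  3 × C (aromatic): no H
  1 × C: 3 H
  Total hydrogens = 18.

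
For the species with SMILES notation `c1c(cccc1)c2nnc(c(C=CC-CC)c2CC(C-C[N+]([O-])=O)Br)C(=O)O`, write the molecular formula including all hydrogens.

Heavy atoms from the SMILES: 1 Br, 20 C, 3 N, 4 O.
Implicit hydrogens by atom environment:
  5 × C: 2 H each → 10
  5 × C (aromatic): 1 H each → 5
  5 × C (aromatic): no H
  3 × C: 1 H each → 3
  2 × N (aromatic): no H
  2 × O: no H
  1 × Br: no H
  1 × C: 3 H
  1 × C: no H
  1 × N (charge +1): no H
  1 × O: 1 H
  1 × O (charge -1): no H
  Total hydrogens = 22.
Molecular formula: C20H22BrN3O4

C20H22BrN3O4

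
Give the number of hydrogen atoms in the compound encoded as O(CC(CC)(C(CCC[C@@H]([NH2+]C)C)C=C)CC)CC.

36

Hydrogens are implicit in SMILES; fill each atom to its normal valence:
  8 × C: 2 H each → 16
  5 × C: 3 H each → 15
  3 × C: 1 H each → 3
  1 × C: no H
  1 × N (charge +1): 2 H
  1 × O: no H
  Total hydrogens = 36.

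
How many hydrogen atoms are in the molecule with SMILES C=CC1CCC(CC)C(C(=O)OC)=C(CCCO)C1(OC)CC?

Hydrogens are implicit in SMILES; fill each atom to its normal valence:
  8 × C: 2 H each → 16
  4 × C: 3 H each → 12
  4 × C: no H
  3 × C: 1 H each → 3
  3 × O: no H
  1 × O: 1 H
  Total hydrogens = 32.

32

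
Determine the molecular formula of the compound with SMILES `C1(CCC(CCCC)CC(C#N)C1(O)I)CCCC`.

Heavy atoms from the SMILES: 16 C, 1 I, 1 N, 1 O.
Implicit hydrogens by atom environment:
  9 × C: 2 H each → 18
  3 × C: 1 H each → 3
  2 × C: 3 H each → 6
  2 × C: no H
  1 × I: no H
  1 × N: no H
  1 × O: 1 H
  Total hydrogens = 28.
Molecular formula: C16H28INO

C16H28INO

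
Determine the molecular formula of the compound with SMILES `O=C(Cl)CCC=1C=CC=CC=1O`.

C9H9ClO2

Heavy atoms from the SMILES: 9 C, 1 Cl, 2 O.
Implicit hydrogens by atom environment:
  4 × C (aromatic): 1 H each → 4
  2 × C: 2 H each → 4
  2 × C (aromatic): no H
  1 × C: no H
  1 × Cl: no H
  1 × O: 1 H
  1 × O: no H
  Total hydrogens = 9.
Molecular formula: C9H9ClO2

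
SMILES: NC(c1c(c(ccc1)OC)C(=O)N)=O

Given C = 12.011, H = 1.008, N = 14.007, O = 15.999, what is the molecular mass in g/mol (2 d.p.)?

194.19

Molecular formula: C9H10N2O3.
M = 9×12.011 + 10×1.008 + 2×14.007 + 3×15.999 = 194.19 g/mol.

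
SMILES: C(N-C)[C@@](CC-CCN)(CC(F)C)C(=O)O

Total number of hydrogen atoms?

23

Hydrogens are implicit in SMILES; fill each atom to its normal valence:
  6 × C: 2 H each → 12
  2 × C: 3 H each → 6
  2 × C: no H
  1 × C: 1 H
  1 × F: no H
  1 × N: 2 H
  1 × N: 1 H
  1 × O: 1 H
  1 × O: no H
  Total hydrogens = 23.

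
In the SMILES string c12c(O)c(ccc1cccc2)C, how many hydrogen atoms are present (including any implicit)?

10

Hydrogens are implicit in SMILES; fill each atom to its normal valence:
  6 × C (aromatic): 1 H each → 6
  4 × C (aromatic): no H
  1 × C: 3 H
  1 × O: 1 H
  Total hydrogens = 10.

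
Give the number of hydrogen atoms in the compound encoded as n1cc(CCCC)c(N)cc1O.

14

Hydrogens are implicit in SMILES; fill each atom to its normal valence:
  3 × C: 2 H each → 6
  3 × C (aromatic): no H
  2 × C (aromatic): 1 H each → 2
  1 × C: 3 H
  1 × N: 2 H
  1 × N (aromatic): no H
  1 × O: 1 H
  Total hydrogens = 14.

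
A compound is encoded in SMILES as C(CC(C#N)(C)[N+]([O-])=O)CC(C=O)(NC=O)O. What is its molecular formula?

Heavy atoms from the SMILES: 9 C, 3 N, 5 O.
Implicit hydrogens by atom environment:
  3 × C: 2 H each → 6
  3 × C: no H
  3 × O: no H
  2 × C: 1 H each → 2
  1 × C: 3 H
  1 × N: 1 H
  1 × N (charge +1): no H
  1 × N: no H
  1 × O: 1 H
  1 × O (charge -1): no H
  Total hydrogens = 13.
Molecular formula: C9H13N3O5

C9H13N3O5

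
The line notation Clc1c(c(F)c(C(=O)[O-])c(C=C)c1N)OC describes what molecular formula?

Heavy atoms from the SMILES: 10 C, 1 Cl, 1 F, 1 N, 3 O.
Implicit hydrogens by atom environment:
  6 × C (aromatic): no H
  2 × O: no H
  1 × C: 3 H
  1 × C: 2 H
  1 × C: 1 H
  1 × C: no H
  1 × Cl: no H
  1 × F: no H
  1 × N: 2 H
  1 × O (charge -1): no H
  Total hydrogens = 8.
Net charge -1.
Molecular formula: C10H8ClFNO3-

C10H8ClFNO3-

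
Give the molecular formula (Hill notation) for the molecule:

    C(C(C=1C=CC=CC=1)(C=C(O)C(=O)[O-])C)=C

Heavy atoms from the SMILES: 13 C, 3 O.
Implicit hydrogens by atom environment:
  5 × C (aromatic): 1 H each → 5
  3 × C: no H
  2 × C: 1 H each → 2
  1 × C: 3 H
  1 × C: 2 H
  1 × C (aromatic): no H
  1 × O: 1 H
  1 × O: no H
  1 × O (charge -1): no H
  Total hydrogens = 13.
Net charge -1.
Molecular formula: C13H13O3-

C13H13O3-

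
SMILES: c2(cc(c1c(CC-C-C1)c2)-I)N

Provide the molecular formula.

Heavy atoms from the SMILES: 10 C, 1 I, 1 N.
Implicit hydrogens by atom environment:
  4 × C: 2 H each → 8
  4 × C (aromatic): no H
  2 × C (aromatic): 1 H each → 2
  1 × I: no H
  1 × N: 2 H
  Total hydrogens = 12.
Molecular formula: C10H12IN

C10H12IN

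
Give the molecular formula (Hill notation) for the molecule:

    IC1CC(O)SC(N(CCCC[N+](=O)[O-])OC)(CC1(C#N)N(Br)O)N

C12H21BrIN5O5S

Heavy atoms from the SMILES: 1 Br, 12 C, 1 I, 5 N, 5 O, 1 S.
Implicit hydrogens by atom environment:
  6 × C: 2 H each → 12
  3 × C: no H
  3 × N: no H
  2 × C: 1 H each → 2
  2 × O: 1 H each → 2
  2 × O: no H
  1 × Br: no H
  1 × C: 3 H
  1 × I: no H
  1 × N: 2 H
  1 × N (charge +1): no H
  1 × O (charge -1): no H
  1 × S: no H
  Total hydrogens = 21.
Molecular formula: C12H21BrIN5O5S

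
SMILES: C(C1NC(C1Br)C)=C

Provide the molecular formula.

Heavy atoms from the SMILES: 1 Br, 6 C, 1 N.
Implicit hydrogens by atom environment:
  4 × C: 1 H each → 4
  1 × Br: no H
  1 × C: 3 H
  1 × C: 2 H
  1 × N: 1 H
  Total hydrogens = 10.
Molecular formula: C6H10BrN

C6H10BrN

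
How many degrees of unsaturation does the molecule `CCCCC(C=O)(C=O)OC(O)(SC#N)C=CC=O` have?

6

Molecular formula from the SMILES: C12H15NO5S.
DoU = (2C + 2 + N − H − X)/2 = (2·12 + 2 + 1 − 15 − 0)/2 = 12/2 = 6.
(Structurally: 0 ring(s) + 6 π bond(s) = 6.)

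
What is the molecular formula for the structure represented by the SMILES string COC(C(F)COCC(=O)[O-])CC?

C8H14FO4-

Heavy atoms from the SMILES: 8 C, 1 F, 4 O.
Implicit hydrogens by atom environment:
  3 × C: 2 H each → 6
  3 × O: no H
  2 × C: 3 H each → 6
  2 × C: 1 H each → 2
  1 × C: no H
  1 × F: no H
  1 × O (charge -1): no H
  Total hydrogens = 14.
Net charge -1.
Molecular formula: C8H14FO4-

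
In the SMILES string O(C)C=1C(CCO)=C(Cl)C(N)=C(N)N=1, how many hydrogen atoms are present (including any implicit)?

12

Hydrogens are implicit in SMILES; fill each atom to its normal valence:
  5 × C (aromatic): no H
  2 × C: 2 H each → 4
  2 × N: 2 H each → 4
  1 × C: 3 H
  1 × Cl: no H
  1 × N (aromatic): no H
  1 × O: 1 H
  1 × O: no H
  Total hydrogens = 12.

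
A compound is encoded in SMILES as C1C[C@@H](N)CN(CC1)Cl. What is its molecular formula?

C6H13ClN2

Heavy atoms from the SMILES: 6 C, 1 Cl, 2 N.
Implicit hydrogens by atom environment:
  5 × C: 2 H each → 10
  1 × C: 1 H
  1 × Cl: no H
  1 × N: 2 H
  1 × N: no H
  Total hydrogens = 13.
Molecular formula: C6H13ClN2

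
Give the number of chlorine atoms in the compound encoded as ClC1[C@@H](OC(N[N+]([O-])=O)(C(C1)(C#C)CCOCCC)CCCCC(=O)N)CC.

The symbol for chlorine appears 1 time in the SMILES.

1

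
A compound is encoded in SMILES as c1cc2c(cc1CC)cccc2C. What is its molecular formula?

C13H14

Heavy atoms from the SMILES: 13 C.
Implicit hydrogens by atom environment:
  6 × C (aromatic): 1 H each → 6
  4 × C (aromatic): no H
  2 × C: 3 H each → 6
  1 × C: 2 H
  Total hydrogens = 14.
Molecular formula: C13H14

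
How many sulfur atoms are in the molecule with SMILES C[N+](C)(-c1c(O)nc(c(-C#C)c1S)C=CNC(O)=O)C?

The symbol for sulfur appears 1 time in the SMILES.

1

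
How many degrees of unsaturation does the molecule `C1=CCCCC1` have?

2

Molecular formula from the SMILES: C6H10.
DoU = (2C + 2 + N − H − X)/2 = (2·6 + 2 + 0 − 10 − 0)/2 = 4/2 = 2.
(Structurally: 1 ring(s) + 1 π bond(s) = 2.)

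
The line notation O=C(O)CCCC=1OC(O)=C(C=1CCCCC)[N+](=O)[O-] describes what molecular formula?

Heavy atoms from the SMILES: 13 C, 1 N, 6 O.
Implicit hydrogens by atom environment:
  7 × C: 2 H each → 14
  4 × C (aromatic): no H
  2 × O: 1 H each → 2
  2 × O: no H
  1 × C: 3 H
  1 × C: no H
  1 × N (charge +1): no H
  1 × O (aromatic): no H
  1 × O (charge -1): no H
  Total hydrogens = 19.
Molecular formula: C13H19NO6

C13H19NO6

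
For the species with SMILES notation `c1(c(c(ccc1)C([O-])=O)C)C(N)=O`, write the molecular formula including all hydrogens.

C9H8NO3-

Heavy atoms from the SMILES: 9 C, 1 N, 3 O.
Implicit hydrogens by atom environment:
  3 × C (aromatic): 1 H each → 3
  3 × C (aromatic): no H
  2 × C: no H
  2 × O: no H
  1 × C: 3 H
  1 × N: 2 H
  1 × O (charge -1): no H
  Total hydrogens = 8.
Net charge -1.
Molecular formula: C9H8NO3-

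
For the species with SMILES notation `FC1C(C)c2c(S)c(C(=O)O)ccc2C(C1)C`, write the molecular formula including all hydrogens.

Heavy atoms from the SMILES: 13 C, 1 F, 2 O, 1 S.
Implicit hydrogens by atom environment:
  4 × C (aromatic): no H
  3 × C: 1 H each → 3
  2 × C: 3 H each → 6
  2 × C (aromatic): 1 H each → 2
  1 × C: 2 H
  1 × C: no H
  1 × F: no H
  1 × O: 1 H
  1 × O: no H
  1 × S: 1 H
  Total hydrogens = 15.
Molecular formula: C13H15FO2S

C13H15FO2S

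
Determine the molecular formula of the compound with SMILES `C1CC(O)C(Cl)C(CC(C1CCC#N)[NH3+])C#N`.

C12H19ClN3O+

Heavy atoms from the SMILES: 12 C, 1 Cl, 3 N, 1 O.
Implicit hydrogens by atom environment:
  5 × C: 2 H each → 10
  5 × C: 1 H each → 5
  2 × C: no H
  2 × N: no H
  1 × Cl: no H
  1 × N (charge +1): 3 H
  1 × O: 1 H
  Total hydrogens = 19.
Net charge +1.
Molecular formula: C12H19ClN3O+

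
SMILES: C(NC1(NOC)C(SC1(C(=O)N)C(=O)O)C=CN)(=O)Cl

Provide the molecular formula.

C9H13ClN4O5S

Heavy atoms from the SMILES: 9 C, 1 Cl, 4 N, 5 O, 1 S.
Implicit hydrogens by atom environment:
  5 × C: no H
  4 × O: no H
  3 × C: 1 H each → 3
  2 × N: 2 H each → 4
  2 × N: 1 H each → 2
  1 × C: 3 H
  1 × Cl: no H
  1 × O: 1 H
  1 × S: no H
  Total hydrogens = 13.
Molecular formula: C9H13ClN4O5S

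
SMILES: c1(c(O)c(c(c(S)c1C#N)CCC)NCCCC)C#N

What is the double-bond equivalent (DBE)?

8

Molecular formula from the SMILES: C15H19N3OS.
DoU = (2C + 2 + N − H − X)/2 = (2·15 + 2 + 3 − 19 − 0)/2 = 16/2 = 8.
(Structurally: 1 ring(s) + 7 π bond(s) = 8.)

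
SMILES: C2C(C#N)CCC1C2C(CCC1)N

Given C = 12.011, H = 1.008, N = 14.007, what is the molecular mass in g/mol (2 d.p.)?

Molecular formula: C11H18N2.
M = 11×12.011 + 18×1.008 + 2×14.007 = 178.28 g/mol.

178.28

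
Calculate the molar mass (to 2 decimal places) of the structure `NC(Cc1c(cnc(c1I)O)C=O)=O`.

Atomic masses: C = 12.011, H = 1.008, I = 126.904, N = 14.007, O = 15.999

306.06

Molecular formula: C8H7IN2O3.
M = 8×12.011 + 7×1.008 + 1×126.904 + 2×14.007 + 3×15.999 = 306.06 g/mol.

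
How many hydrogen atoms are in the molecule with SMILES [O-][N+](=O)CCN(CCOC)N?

13

Hydrogens are implicit in SMILES; fill each atom to its normal valence:
  4 × C: 2 H each → 8
  2 × O: no H
  1 × C: 3 H
  1 × N: 2 H
  1 × N: no H
  1 × N (charge +1): no H
  1 × O (charge -1): no H
  Total hydrogens = 13.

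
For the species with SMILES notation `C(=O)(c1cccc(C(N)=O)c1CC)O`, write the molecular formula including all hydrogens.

Heavy atoms from the SMILES: 10 C, 1 N, 3 O.
Implicit hydrogens by atom environment:
  3 × C (aromatic): 1 H each → 3
  3 × C (aromatic): no H
  2 × C: no H
  2 × O: no H
  1 × C: 3 H
  1 × C: 2 H
  1 × N: 2 H
  1 × O: 1 H
  Total hydrogens = 11.
Molecular formula: C10H11NO3

C10H11NO3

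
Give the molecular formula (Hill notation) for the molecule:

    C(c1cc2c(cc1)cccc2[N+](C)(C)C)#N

Heavy atoms from the SMILES: 14 C, 2 N.
Implicit hydrogens by atom environment:
  6 × C (aromatic): 1 H each → 6
  4 × C (aromatic): no H
  3 × C: 3 H each → 9
  1 × C: no H
  1 × N: no H
  1 × N (charge +1): no H
  Total hydrogens = 15.
Net charge +1.
Molecular formula: C14H15N2+

C14H15N2+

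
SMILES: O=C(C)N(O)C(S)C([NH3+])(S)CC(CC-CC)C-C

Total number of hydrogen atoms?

Hydrogens are implicit in SMILES; fill each atom to its normal valence:
  5 × C: 2 H each → 10
  3 × C: 3 H each → 9
  2 × C: 1 H each → 2
  2 × C: no H
  2 × S: 1 H each → 2
  1 × N (charge +1): 3 H
  1 × N: no H
  1 × O: 1 H
  1 × O: no H
  Total hydrogens = 27.

27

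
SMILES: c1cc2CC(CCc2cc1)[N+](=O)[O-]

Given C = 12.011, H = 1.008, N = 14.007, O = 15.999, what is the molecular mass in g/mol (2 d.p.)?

Molecular formula: C10H11NO2.
M = 10×12.011 + 11×1.008 + 1×14.007 + 2×15.999 = 177.20 g/mol.

177.20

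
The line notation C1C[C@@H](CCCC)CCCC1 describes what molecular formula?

C11H22

Heavy atoms from the SMILES: 11 C.
Implicit hydrogens by atom environment:
  9 × C: 2 H each → 18
  1 × C: 3 H
  1 × C: 1 H
  Total hydrogens = 22.
Molecular formula: C11H22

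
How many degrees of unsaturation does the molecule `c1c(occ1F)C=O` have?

Molecular formula from the SMILES: C5H3FO2.
DoU = (2C + 2 + N − H − X)/2 = (2·5 + 2 + 0 − 3 − 1)/2 = 8/2 = 4.
(Structurally: 1 ring(s) + 3 π bond(s) = 4.)

4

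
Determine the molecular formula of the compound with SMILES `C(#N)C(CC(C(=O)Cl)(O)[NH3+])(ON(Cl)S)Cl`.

C5H7Cl3N3O3S+

Heavy atoms from the SMILES: 5 C, 3 Cl, 3 N, 3 O, 1 S.
Implicit hydrogens by atom environment:
  4 × C: no H
  3 × Cl: no H
  2 × N: no H
  2 × O: no H
  1 × C: 2 H
  1 × N (charge +1): 3 H
  1 × O: 1 H
  1 × S: 1 H
  Total hydrogens = 7.
Net charge +1.
Molecular formula: C5H7Cl3N3O3S+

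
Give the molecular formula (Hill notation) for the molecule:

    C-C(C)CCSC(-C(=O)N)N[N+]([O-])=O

Heavy atoms from the SMILES: 7 C, 3 N, 3 O, 1 S.
Implicit hydrogens by atom environment:
  2 × C: 3 H each → 6
  2 × C: 2 H each → 4
  2 × C: 1 H each → 2
  2 × O: no H
  1 × C: no H
  1 × N: 2 H
  1 × N: 1 H
  1 × N (charge +1): no H
  1 × O (charge -1): no H
  1 × S: no H
  Total hydrogens = 15.
Molecular formula: C7H15N3O3S

C7H15N3O3S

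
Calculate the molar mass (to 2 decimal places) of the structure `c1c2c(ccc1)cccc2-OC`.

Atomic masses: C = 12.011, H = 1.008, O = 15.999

158.20

Molecular formula: C11H10O.
M = 11×12.011 + 10×1.008 + 1×15.999 = 158.20 g/mol.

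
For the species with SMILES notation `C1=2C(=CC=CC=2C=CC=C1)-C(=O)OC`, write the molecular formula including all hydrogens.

C12H10O2

Heavy atoms from the SMILES: 12 C, 2 O.
Implicit hydrogens by atom environment:
  7 × C (aromatic): 1 H each → 7
  3 × C (aromatic): no H
  2 × O: no H
  1 × C: 3 H
  1 × C: no H
  Total hydrogens = 10.
Molecular formula: C12H10O2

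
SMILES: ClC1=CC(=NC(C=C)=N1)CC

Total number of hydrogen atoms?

9

Hydrogens are implicit in SMILES; fill each atom to its normal valence:
  3 × C (aromatic): no H
  2 × C: 2 H each → 4
  2 × N (aromatic): no H
  1 × C: 3 H
  1 × C (aromatic): 1 H
  1 × C: 1 H
  1 × Cl: no H
  Total hydrogens = 9.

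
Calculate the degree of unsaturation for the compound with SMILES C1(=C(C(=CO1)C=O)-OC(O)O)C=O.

Molecular formula from the SMILES: C7H6O6.
DoU = (2C + 2 + N − H − X)/2 = (2·7 + 2 + 0 − 6 − 0)/2 = 10/2 = 5.
(Structurally: 1 ring(s) + 4 π bond(s) = 5.)

5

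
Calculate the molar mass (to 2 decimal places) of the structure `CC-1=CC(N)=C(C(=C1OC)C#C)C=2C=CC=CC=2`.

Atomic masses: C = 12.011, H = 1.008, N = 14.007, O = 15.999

237.30

Molecular formula: C16H15NO.
M = 16×12.011 + 15×1.008 + 1×14.007 + 1×15.999 = 237.30 g/mol.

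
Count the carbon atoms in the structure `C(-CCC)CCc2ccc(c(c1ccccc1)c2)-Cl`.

The symbol for carbon appears 18 times in the SMILES. Lowercase c denotes aromatic carbon and counts toward C.

18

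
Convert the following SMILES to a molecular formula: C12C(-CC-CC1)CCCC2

Heavy atoms from the SMILES: 10 C.
Implicit hydrogens by atom environment:
  8 × C: 2 H each → 16
  2 × C: 1 H each → 2
  Total hydrogens = 18.
Molecular formula: C10H18

C10H18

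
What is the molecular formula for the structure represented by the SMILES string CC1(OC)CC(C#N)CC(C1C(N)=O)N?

Heavy atoms from the SMILES: 10 C, 3 N, 2 O.
Implicit hydrogens by atom environment:
  3 × C: 1 H each → 3
  3 × C: no H
  2 × C: 3 H each → 6
  2 × C: 2 H each → 4
  2 × N: 2 H each → 4
  2 × O: no H
  1 × N: no H
  Total hydrogens = 17.
Molecular formula: C10H17N3O2

C10H17N3O2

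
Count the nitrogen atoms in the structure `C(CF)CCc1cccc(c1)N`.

The symbol for nitrogen appears 1 time in the SMILES.

1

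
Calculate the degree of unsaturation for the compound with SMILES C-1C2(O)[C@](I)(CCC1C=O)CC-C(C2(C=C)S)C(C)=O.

5

Molecular formula from the SMILES: C15H21IO3S.
DoU = (2C + 2 + N − H − X)/2 = (2·15 + 2 + 0 − 21 − 1)/2 = 10/2 = 5.
(Structurally: 2 ring(s) + 3 π bond(s) = 5.)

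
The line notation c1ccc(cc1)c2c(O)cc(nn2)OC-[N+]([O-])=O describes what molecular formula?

C11H9N3O4

Heavy atoms from the SMILES: 11 C, 3 N, 4 O.
Implicit hydrogens by atom environment:
  6 × C (aromatic): 1 H each → 6
  4 × C (aromatic): no H
  2 × N (aromatic): no H
  2 × O: no H
  1 × C: 2 H
  1 × N (charge +1): no H
  1 × O: 1 H
  1 × O (charge -1): no H
  Total hydrogens = 9.
Molecular formula: C11H9N3O4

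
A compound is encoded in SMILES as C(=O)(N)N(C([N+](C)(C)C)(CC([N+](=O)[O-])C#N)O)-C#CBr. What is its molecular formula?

Heavy atoms from the SMILES: 1 Br, 10 C, 5 N, 4 O.
Implicit hydrogens by atom environment:
  5 × C: no H
  3 × C: 3 H each → 9
  2 × N: no H
  2 × N (charge +1): no H
  2 × O: no H
  1 × Br: no H
  1 × C: 2 H
  1 × C: 1 H
  1 × N: 2 H
  1 × O: 1 H
  1 × O (charge -1): no H
  Total hydrogens = 15.
Net charge +1.
Molecular formula: C10H15BrN5O4+

C10H15BrN5O4+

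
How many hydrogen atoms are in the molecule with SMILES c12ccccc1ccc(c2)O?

8

Hydrogens are implicit in SMILES; fill each atom to its normal valence:
  7 × C (aromatic): 1 H each → 7
  3 × C (aromatic): no H
  1 × O: 1 H
  Total hydrogens = 8.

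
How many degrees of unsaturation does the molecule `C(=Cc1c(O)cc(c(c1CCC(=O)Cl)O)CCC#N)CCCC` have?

8

Molecular formula from the SMILES: C18H22ClNO3.
DoU = (2C + 2 + N − H − X)/2 = (2·18 + 2 + 1 − 22 − 1)/2 = 16/2 = 8.
(Structurally: 1 ring(s) + 7 π bond(s) = 8.)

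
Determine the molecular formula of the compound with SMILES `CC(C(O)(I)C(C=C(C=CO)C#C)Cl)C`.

C11H14ClIO2

Heavy atoms from the SMILES: 11 C, 1 Cl, 1 I, 2 O.
Implicit hydrogens by atom environment:
  6 × C: 1 H each → 6
  3 × C: no H
  2 × C: 3 H each → 6
  2 × O: 1 H each → 2
  1 × Cl: no H
  1 × I: no H
  Total hydrogens = 14.
Molecular formula: C11H14ClIO2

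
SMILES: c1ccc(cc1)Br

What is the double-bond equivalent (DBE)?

Molecular formula from the SMILES: C6H5Br.
DoU = (2C + 2 + N − H − X)/2 = (2·6 + 2 + 0 − 5 − 1)/2 = 8/2 = 4.
(Structurally: 1 ring(s) + 3 π bond(s) = 4.)

4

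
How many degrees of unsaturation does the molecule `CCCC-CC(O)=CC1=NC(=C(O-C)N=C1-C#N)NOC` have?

7

Molecular formula from the SMILES: C14H20N4O3.
DoU = (2C + 2 + N − H − X)/2 = (2·14 + 2 + 4 − 20 − 0)/2 = 14/2 = 7.
(Structurally: 1 ring(s) + 6 π bond(s) = 7.)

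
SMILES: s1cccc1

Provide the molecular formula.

Heavy atoms from the SMILES: 4 C, 1 S.
Implicit hydrogens by atom environment:
  4 × C (aromatic): 1 H each → 4
  1 × S (aromatic): no H
  Total hydrogens = 4.
Molecular formula: C4H4S

C4H4S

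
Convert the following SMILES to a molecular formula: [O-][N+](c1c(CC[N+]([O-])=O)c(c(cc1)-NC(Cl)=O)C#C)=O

C11H8ClN3O5

Heavy atoms from the SMILES: 11 C, 1 Cl, 3 N, 5 O.
Implicit hydrogens by atom environment:
  4 × C (aromatic): no H
  3 × O: no H
  2 × C: 2 H each → 4
  2 × C (aromatic): 1 H each → 2
  2 × C: no H
  2 × N (charge +1): no H
  2 × O (charge -1): no H
  1 × C: 1 H
  1 × Cl: no H
  1 × N: 1 H
  Total hydrogens = 8.
Molecular formula: C11H8ClN3O5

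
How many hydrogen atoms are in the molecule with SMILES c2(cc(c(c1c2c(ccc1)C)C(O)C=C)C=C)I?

Hydrogens are implicit in SMILES; fill each atom to its normal valence:
  6 × C (aromatic): no H
  4 × C (aromatic): 1 H each → 4
  3 × C: 1 H each → 3
  2 × C: 2 H each → 4
  1 × C: 3 H
  1 × I: no H
  1 × O: 1 H
  Total hydrogens = 15.

15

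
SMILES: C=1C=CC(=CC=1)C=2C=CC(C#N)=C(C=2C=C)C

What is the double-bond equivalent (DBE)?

Molecular formula from the SMILES: C16H13N.
DoU = (2C + 2 + N − H − X)/2 = (2·16 + 2 + 1 − 13 − 0)/2 = 22/2 = 11.
(Structurally: 2 ring(s) + 9 π bond(s) = 11.)

11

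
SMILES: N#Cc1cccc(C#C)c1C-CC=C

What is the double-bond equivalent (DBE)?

Molecular formula from the SMILES: C13H11N.
DoU = (2C + 2 + N − H − X)/2 = (2·13 + 2 + 1 − 11 − 0)/2 = 18/2 = 9.
(Structurally: 1 ring(s) + 8 π bond(s) = 9.)

9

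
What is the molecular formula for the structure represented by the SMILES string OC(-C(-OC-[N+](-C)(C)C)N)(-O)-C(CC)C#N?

C10H22N3O3+

Heavy atoms from the SMILES: 10 C, 3 N, 3 O.
Implicit hydrogens by atom environment:
  4 × C: 3 H each → 12
  2 × C: 2 H each → 4
  2 × C: 1 H each → 2
  2 × C: no H
  2 × O: 1 H each → 2
  1 × N: 2 H
  1 × N: no H
  1 × N (charge +1): no H
  1 × O: no H
  Total hydrogens = 22.
Net charge +1.
Molecular formula: C10H22N3O3+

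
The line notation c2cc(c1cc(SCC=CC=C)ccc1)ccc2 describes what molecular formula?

C17H16S

Heavy atoms from the SMILES: 17 C, 1 S.
Implicit hydrogens by atom environment:
  9 × C (aromatic): 1 H each → 9
  3 × C: 1 H each → 3
  3 × C (aromatic): no H
  2 × C: 2 H each → 4
  1 × S: no H
  Total hydrogens = 16.
Molecular formula: C17H16S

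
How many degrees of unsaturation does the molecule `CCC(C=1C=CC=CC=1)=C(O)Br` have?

5

Molecular formula from the SMILES: C10H11BrO.
DoU = (2C + 2 + N − H − X)/2 = (2·10 + 2 + 0 − 11 − 1)/2 = 10/2 = 5.
(Structurally: 1 ring(s) + 4 π bond(s) = 5.)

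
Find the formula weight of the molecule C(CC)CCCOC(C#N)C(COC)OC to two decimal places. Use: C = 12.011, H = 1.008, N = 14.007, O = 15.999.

Molecular formula: C12H23NO3.
M = 12×12.011 + 23×1.008 + 1×14.007 + 3×15.999 = 229.32 g/mol.

229.32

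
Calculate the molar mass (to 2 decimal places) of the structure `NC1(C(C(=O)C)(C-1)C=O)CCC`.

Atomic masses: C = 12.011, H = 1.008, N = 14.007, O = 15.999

Molecular formula: C9H15NO2.
M = 9×12.011 + 15×1.008 + 1×14.007 + 2×15.999 = 169.22 g/mol.

169.22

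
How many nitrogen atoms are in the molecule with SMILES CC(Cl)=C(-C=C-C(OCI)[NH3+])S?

The symbol for nitrogen appears 1 time in the SMILES.

1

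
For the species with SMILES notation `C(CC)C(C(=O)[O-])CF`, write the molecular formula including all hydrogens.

Heavy atoms from the SMILES: 6 C, 1 F, 2 O.
Implicit hydrogens by atom environment:
  3 × C: 2 H each → 6
  1 × C: 3 H
  1 × C: 1 H
  1 × C: no H
  1 × F: no H
  1 × O: no H
  1 × O (charge -1): no H
  Total hydrogens = 10.
Net charge -1.
Molecular formula: C6H10FO2-

C6H10FO2-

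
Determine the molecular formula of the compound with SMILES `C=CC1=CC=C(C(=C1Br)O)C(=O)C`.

Heavy atoms from the SMILES: 1 Br, 10 C, 2 O.
Implicit hydrogens by atom environment:
  4 × C (aromatic): no H
  2 × C (aromatic): 1 H each → 2
  1 × Br: no H
  1 × C: 3 H
  1 × C: 2 H
  1 × C: 1 H
  1 × C: no H
  1 × O: 1 H
  1 × O: no H
  Total hydrogens = 9.
Molecular formula: C10H9BrO2

C10H9BrO2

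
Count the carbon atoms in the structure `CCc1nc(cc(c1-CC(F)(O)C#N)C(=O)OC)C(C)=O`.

The symbol for carbon appears 14 times in the SMILES. Lowercase c denotes aromatic carbon and counts toward C.

14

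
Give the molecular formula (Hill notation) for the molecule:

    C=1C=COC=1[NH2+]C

C5H8NO+

Heavy atoms from the SMILES: 5 C, 1 N, 1 O.
Implicit hydrogens by atom environment:
  3 × C (aromatic): 1 H each → 3
  1 × C: 3 H
  1 × C (aromatic): no H
  1 × N (charge +1): 2 H
  1 × O (aromatic): no H
  Total hydrogens = 8.
Net charge +1.
Molecular formula: C5H8NO+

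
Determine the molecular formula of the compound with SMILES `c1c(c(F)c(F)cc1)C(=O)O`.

C7H4F2O2

Heavy atoms from the SMILES: 7 C, 2 F, 2 O.
Implicit hydrogens by atom environment:
  3 × C (aromatic): 1 H each → 3
  3 × C (aromatic): no H
  2 × F: no H
  1 × C: no H
  1 × O: 1 H
  1 × O: no H
  Total hydrogens = 4.
Molecular formula: C7H4F2O2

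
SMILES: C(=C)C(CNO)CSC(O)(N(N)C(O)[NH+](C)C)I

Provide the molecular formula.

Heavy atoms from the SMILES: 9 C, 1 I, 4 N, 3 O, 1 S.
Implicit hydrogens by atom environment:
  3 × C: 2 H each → 6
  3 × C: 1 H each → 3
  3 × O: 1 H each → 3
  2 × C: 3 H each → 6
  1 × C: no H
  1 × I: no H
  1 × N: 2 H
  1 × N: 1 H
  1 × N (charge +1): 1 H
  1 × N: no H
  1 × S: no H
  Total hydrogens = 22.
Net charge +1.
Molecular formula: C9H22IN4O3S+

C9H22IN4O3S+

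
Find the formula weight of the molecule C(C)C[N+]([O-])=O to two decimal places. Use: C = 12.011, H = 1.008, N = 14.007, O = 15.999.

89.09

Molecular formula: C3H7NO2.
M = 3×12.011 + 7×1.008 + 1×14.007 + 2×15.999 = 89.09 g/mol.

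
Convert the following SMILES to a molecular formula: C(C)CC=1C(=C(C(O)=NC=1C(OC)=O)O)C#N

Heavy atoms from the SMILES: 11 C, 2 N, 4 O.
Implicit hydrogens by atom environment:
  5 × C (aromatic): no H
  2 × C: 3 H each → 6
  2 × C: 2 H each → 4
  2 × C: no H
  2 × O: 1 H each → 2
  2 × O: no H
  1 × N (aromatic): no H
  1 × N: no H
  Total hydrogens = 12.
Molecular formula: C11H12N2O4

C11H12N2O4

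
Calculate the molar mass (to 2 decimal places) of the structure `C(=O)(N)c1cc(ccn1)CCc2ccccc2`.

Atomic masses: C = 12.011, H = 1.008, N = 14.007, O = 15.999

226.28

Molecular formula: C14H14N2O.
M = 14×12.011 + 14×1.008 + 2×14.007 + 1×15.999 = 226.28 g/mol.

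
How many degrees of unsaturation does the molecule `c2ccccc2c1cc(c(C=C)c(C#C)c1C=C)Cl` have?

Molecular formula from the SMILES: C18H13Cl.
DoU = (2C + 2 + N − H − X)/2 = (2·18 + 2 + 0 − 13 − 1)/2 = 24/2 = 12.
(Structurally: 2 ring(s) + 10 π bond(s) = 12.)

12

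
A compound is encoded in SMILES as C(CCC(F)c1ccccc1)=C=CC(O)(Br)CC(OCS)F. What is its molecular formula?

Heavy atoms from the SMILES: 1 Br, 16 C, 2 F, 2 O, 1 S.
Implicit hydrogens by atom environment:
  5 × C (aromatic): 1 H each → 5
  4 × C: 2 H each → 8
  4 × C: 1 H each → 4
  2 × C: no H
  2 × F: no H
  1 × Br: no H
  1 × C (aromatic): no H
  1 × O: 1 H
  1 × O: no H
  1 × S: 1 H
  Total hydrogens = 19.
Molecular formula: C16H19BrF2O2S

C16H19BrF2O2S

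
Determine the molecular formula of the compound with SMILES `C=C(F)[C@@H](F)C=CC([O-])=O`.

Heavy atoms from the SMILES: 6 C, 2 F, 2 O.
Implicit hydrogens by atom environment:
  3 × C: 1 H each → 3
  2 × C: no H
  2 × F: no H
  1 × C: 2 H
  1 × O: no H
  1 × O (charge -1): no H
  Total hydrogens = 5.
Net charge -1.
Molecular formula: C6H5F2O2-

C6H5F2O2-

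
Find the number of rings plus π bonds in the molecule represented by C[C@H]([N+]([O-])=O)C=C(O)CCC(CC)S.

Molecular formula from the SMILES: C9H17NO3S.
DoU = (2C + 2 + N − H − X)/2 = (2·9 + 2 + 1 − 17 − 0)/2 = 4/2 = 2.
(Structurally: 0 ring(s) + 2 π bond(s) = 2.)

2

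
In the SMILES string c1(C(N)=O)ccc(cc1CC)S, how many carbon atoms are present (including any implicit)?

The symbol for carbon appears 9 times in the SMILES. Lowercase c denotes aromatic carbon and counts toward C.

9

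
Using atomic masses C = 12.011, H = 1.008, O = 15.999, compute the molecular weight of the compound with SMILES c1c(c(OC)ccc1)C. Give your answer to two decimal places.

Molecular formula: C8H10O.
M = 8×12.011 + 10×1.008 + 1×15.999 = 122.17 g/mol.

122.17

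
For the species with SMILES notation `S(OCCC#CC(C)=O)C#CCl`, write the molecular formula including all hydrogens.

Heavy atoms from the SMILES: 8 C, 1 Cl, 2 O, 1 S.
Implicit hydrogens by atom environment:
  5 × C: no H
  2 × C: 2 H each → 4
  2 × O: no H
  1 × C: 3 H
  1 × Cl: no H
  1 × S: no H
  Total hydrogens = 7.
Molecular formula: C8H7ClO2S

C8H7ClO2S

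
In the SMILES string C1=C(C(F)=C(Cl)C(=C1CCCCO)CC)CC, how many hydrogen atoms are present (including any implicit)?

20

Hydrogens are implicit in SMILES; fill each atom to its normal valence:
  6 × C: 2 H each → 12
  5 × C (aromatic): no H
  2 × C: 3 H each → 6
  1 × C (aromatic): 1 H
  1 × Cl: no H
  1 × F: no H
  1 × O: 1 H
  Total hydrogens = 20.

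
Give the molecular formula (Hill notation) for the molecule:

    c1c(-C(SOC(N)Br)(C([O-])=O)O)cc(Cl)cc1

C9H8BrClNO4S-

Heavy atoms from the SMILES: 1 Br, 9 C, 1 Cl, 1 N, 4 O, 1 S.
Implicit hydrogens by atom environment:
  4 × C (aromatic): 1 H each → 4
  2 × C: no H
  2 × C (aromatic): no H
  2 × O: no H
  1 × Br: no H
  1 × C: 1 H
  1 × Cl: no H
  1 × N: 2 H
  1 × O: 1 H
  1 × O (charge -1): no H
  1 × S: no H
  Total hydrogens = 8.
Net charge -1.
Molecular formula: C9H8BrClNO4S-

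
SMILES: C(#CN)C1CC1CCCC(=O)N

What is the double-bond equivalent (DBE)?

Molecular formula from the SMILES: C9H14N2O.
DoU = (2C + 2 + N − H − X)/2 = (2·9 + 2 + 2 − 14 − 0)/2 = 8/2 = 4.
(Structurally: 1 ring(s) + 3 π bond(s) = 4.)

4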